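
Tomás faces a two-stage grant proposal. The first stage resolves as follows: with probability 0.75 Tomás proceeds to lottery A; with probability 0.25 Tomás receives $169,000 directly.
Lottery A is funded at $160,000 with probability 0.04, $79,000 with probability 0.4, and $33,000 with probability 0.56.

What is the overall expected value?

$84,610

EV(A) = 0.04 × 160000 + 0.4 × 79000 + 0.56 × 33000 = 6400 + 31600 + 18480 = 56480
Branch B: 169000 (certain)
Overall = 0.75 × 56480 + 0.25 × 169000 = 42360 + 42250 = 84610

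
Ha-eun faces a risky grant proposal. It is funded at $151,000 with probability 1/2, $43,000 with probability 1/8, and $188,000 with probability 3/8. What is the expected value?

$151,375

EV = 1/2 × 151000 + 1/8 × 43000 + 3/8 × 188000 = 75500 + 5375 + 70500 = 151375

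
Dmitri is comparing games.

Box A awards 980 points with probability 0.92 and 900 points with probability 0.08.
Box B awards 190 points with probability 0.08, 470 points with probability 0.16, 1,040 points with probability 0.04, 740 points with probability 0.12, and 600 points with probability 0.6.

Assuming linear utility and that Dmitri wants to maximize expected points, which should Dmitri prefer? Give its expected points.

Box A (973.6 points)

Box A = 0.92 × 980 + 0.08 × 900 = 901.6 + 72 = 973.6
Box B = 0.08 × 190 + 0.16 × 470 + 0.04 × 1040 + 0.12 × 740 + 0.6 × 600 = 15.2 + 75.2 + 41.6 + 88.8 + 360 = 580.8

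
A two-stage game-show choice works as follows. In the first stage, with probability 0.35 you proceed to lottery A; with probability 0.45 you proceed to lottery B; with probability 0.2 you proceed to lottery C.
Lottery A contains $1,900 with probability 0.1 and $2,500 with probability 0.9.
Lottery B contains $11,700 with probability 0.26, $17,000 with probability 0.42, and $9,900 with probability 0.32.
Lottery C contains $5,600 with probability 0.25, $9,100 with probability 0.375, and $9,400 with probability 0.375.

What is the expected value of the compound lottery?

EV(A) = 0.1 × 1900 + 0.9 × 2500 = 190 + 2250 = 2440
EV(B) = 0.26 × 11700 + 0.42 × 17000 + 0.32 × 9900 = 3042 + 7140 + 3168 = 13350
EV(C) = 0.25 × 5600 + 0.375 × 9100 + 0.375 × 9400 = 1400 + 3412.5 + 3525 = 8337.5
Overall = 0.35 × 2440 + 0.45 × 13350 + 0.2 × 8337.5 = 854 + 6007.5 + 1667.5 = 8529

$8,529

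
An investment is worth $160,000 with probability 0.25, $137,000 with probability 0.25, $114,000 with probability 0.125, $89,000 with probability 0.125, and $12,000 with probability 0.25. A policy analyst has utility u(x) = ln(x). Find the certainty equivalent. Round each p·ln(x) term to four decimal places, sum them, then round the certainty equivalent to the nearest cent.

E[u] = 0.25·ln(160000) + 0.25·ln(137000) + 0.125·ln(114000) + 0.125·ln(89000) + 0.25·ln(12000) = 2.9957 + 2.9569 + 1.4555 + 1.4245 + 2.3482 = 11.1808
CE = e^11.1808 ≈ 71739.73

$71,739.73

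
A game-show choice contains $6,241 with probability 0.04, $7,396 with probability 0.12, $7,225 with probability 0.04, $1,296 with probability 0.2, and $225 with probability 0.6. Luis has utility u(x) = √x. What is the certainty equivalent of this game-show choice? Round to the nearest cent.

$1,094.29

E[u] = 0.04·√6241 + 0.12·√7396 + 0.04·√7225 + 0.2·√1296 + 0.6·√225 = 0.04·79 + 0.12·86 + 0.04·85 + 0.2·36 + 0.6·15 = 33.08
CE = (33.08)² = 1094.2864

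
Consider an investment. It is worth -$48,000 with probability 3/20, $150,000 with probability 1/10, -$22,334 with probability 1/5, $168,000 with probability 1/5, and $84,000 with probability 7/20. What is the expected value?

EV = 3/20 × (-48000) + 1/10 × 150000 + 1/5 × (-22334) + 1/5 × 168000 + 7/20 × 84000 = -7200 + 15000 − 4466.8 + 33600 + 29400 = 66333.2

$66,333.20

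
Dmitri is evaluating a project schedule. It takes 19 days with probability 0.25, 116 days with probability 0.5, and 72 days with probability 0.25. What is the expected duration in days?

EV = 0.25 × 19 + 0.5 × 116 + 0.25 × 72 = 4.75 + 58 + 18 = 80.75

80.75 days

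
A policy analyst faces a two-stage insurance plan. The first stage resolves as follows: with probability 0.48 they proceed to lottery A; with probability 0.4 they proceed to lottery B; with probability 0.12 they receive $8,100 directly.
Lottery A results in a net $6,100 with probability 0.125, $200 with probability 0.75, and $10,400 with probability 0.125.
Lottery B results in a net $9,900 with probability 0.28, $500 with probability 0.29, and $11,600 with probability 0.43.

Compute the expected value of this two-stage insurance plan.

EV(A) = 0.125 × 6100 + 0.75 × 200 + 0.125 × 10400 = 762.5 + 150 + 1300 = 2212.5
EV(B) = 0.28 × 9900 + 0.29 × 500 + 0.43 × 11600 = 2772 + 145 + 4988 = 7905
Branch C: 8100 (certain)
Overall = 0.48 × 2212.5 + 0.4 × 7905 + 0.12 × 8100 = 1062 + 3162 + 972 = 5196

$5,196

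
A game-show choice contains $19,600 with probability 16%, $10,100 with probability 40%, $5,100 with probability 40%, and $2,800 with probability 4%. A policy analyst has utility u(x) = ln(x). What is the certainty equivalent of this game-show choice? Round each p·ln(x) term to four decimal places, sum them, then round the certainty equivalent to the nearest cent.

E[u] = 0.16·ln(19600) + 0.4·ln(10100) + 0.4·ln(5100) + 0.04·ln(2800) = 1.5813 + 3.6881 + 3.4148 + 0.3175 = 9.0017
CE = e^9.0017 ≈ 8116.87

$8,116.87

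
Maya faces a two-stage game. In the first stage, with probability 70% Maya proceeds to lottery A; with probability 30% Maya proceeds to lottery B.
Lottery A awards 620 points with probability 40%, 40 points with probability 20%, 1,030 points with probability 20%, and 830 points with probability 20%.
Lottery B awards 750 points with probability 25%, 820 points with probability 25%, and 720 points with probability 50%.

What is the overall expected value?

665.35 points

EV(A) = 0.4 × 620 + 0.2 × 40 + 0.2 × 1030 + 0.2 × 830 = 248 + 8 + 206 + 166 = 628
EV(B) = 0.25 × 750 + 0.25 × 820 + 0.5 × 720 = 187.5 + 205 + 360 = 752.5
Overall = 0.7 × 628 + 0.3 × 752.5 = 439.6 + 225.75 = 665.35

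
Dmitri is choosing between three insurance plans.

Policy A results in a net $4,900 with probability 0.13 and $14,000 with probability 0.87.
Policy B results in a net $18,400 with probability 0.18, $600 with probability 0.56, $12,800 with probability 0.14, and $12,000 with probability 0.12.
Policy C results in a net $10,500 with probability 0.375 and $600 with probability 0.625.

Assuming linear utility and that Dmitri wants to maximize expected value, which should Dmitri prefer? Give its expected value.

Policy A ($12,817)

Policy A = 0.13 × 4900 + 0.87 × 14000 = 637 + 12180 = 12817
Policy B = 0.18 × 18400 + 0.56 × 600 + 0.14 × 12800 + 0.12 × 12000 = 3312 + 336 + 1792 + 1440 = 6880
Policy C = 0.375 × 10500 + 0.625 × 600 = 3937.5 + 375 = 4312.5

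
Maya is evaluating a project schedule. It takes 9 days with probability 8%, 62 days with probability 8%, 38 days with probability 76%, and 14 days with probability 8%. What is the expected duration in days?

EV = 0.08 × 9 + 0.08 × 62 + 0.76 × 38 + 0.08 × 14 = 0.72 + 4.96 + 28.88 + 1.12 = 35.68

35.68 days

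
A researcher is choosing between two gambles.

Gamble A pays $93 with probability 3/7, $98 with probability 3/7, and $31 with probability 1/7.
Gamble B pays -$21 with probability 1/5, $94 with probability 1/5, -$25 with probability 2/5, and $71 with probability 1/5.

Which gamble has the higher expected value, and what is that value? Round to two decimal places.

Gamble A = 3/7 × 93 + 3/7 × 98 + 1/7 × 31 = 39.8571 + 42 + 4.4286 = 86.2857
Gamble B = 1/5 × (-21) + 1/5 × 94 + 2/5 × (-25) + 1/5 × 71 = -4.2 + 18.8 − 10 + 14.2 = 18.8

Gamble A ($86.29)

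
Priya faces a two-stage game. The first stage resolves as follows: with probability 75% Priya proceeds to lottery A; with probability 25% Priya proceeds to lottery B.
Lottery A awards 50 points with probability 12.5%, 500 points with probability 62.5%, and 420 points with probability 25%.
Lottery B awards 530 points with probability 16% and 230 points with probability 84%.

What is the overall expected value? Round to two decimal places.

EV(A) = 0.125 × 50 + 0.625 × 500 + 0.25 × 420 = 6.25 + 312.5 + 105 = 423.75
EV(B) = 0.16 × 530 + 0.84 × 230 = 84.8 + 193.2 = 278
Overall = 0.75 × 423.75 + 0.25 × 278 = 317.8125 + 69.5 = 387.3125

387.31 points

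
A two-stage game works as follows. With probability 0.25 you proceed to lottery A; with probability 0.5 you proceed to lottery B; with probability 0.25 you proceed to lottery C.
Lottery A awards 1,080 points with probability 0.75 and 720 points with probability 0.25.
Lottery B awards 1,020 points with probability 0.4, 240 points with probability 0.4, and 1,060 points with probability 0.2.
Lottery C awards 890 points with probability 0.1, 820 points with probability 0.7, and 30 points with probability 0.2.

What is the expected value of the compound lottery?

EV(A) = 0.75 × 1080 + 0.25 × 720 = 810 + 180 = 990
EV(B) = 0.4 × 1020 + 0.4 × 240 + 0.2 × 1060 = 408 + 96 + 212 = 716
EV(C) = 0.1 × 890 + 0.7 × 820 + 0.2 × 30 = 89 + 574 + 6 = 669
Overall = 0.25 × 990 + 0.5 × 716 + 0.25 × 669 = 247.5 + 358 + 167.25 = 772.75

772.75 points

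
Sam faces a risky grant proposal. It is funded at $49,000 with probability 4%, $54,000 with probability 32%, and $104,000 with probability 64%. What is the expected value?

$85,800

EV = 0.04 × 49000 + 0.32 × 54000 + 0.64 × 104000 = 1960 + 17280 + 66560 = 85800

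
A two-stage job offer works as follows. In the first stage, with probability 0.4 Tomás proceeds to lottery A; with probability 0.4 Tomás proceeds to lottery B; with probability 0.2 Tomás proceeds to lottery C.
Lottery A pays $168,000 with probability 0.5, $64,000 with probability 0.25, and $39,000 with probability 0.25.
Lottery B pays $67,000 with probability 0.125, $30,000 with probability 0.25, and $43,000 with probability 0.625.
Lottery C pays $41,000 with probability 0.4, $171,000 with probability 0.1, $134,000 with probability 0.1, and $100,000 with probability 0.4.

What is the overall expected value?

$78,380

EV(A) = 0.5 × 168000 + 0.25 × 64000 + 0.25 × 39000 = 84000 + 16000 + 9750 = 109750
EV(B) = 0.125 × 67000 + 0.25 × 30000 + 0.625 × 43000 = 8375 + 7500 + 26875 = 42750
EV(C) = 0.4 × 41000 + 0.1 × 171000 + 0.1 × 134000 + 0.4 × 100000 = 16400 + 17100 + 13400 + 40000 = 86900
Overall = 0.4 × 109750 + 0.4 × 42750 + 0.2 × 86900 = 43900 + 17100 + 17380 = 78380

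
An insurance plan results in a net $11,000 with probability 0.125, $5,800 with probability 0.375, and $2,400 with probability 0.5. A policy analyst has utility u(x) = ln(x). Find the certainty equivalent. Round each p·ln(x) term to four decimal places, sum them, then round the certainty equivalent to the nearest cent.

$4,041.62

E[u] = 0.125·ln(11000) + 0.375·ln(5800) + 0.5·ln(2400) = 1.1632 + 3.2496 + 3.8916 = 8.3044
CE = e^8.3044 ≈ 4041.62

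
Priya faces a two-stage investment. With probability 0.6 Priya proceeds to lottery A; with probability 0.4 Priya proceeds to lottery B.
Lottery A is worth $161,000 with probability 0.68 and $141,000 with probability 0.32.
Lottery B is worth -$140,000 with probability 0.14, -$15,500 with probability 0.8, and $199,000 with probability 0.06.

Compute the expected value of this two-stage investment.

$84,736

EV(A) = 0.68 × 161000 + 0.32 × 141000 = 109480 + 45120 = 154600
EV(B) = 0.14 × (-140000) + 0.8 × (-15500) + 0.06 × 199000 = -19600 − 12400 + 11940 = -20060
Overall = 0.6 × 154600 + 0.4 × (-20060) = 92760 − 8024 = 84736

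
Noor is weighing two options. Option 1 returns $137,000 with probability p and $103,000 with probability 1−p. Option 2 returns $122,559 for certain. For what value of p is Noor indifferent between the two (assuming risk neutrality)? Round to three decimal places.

p = 0.575

p·137000 + (1−p)·103000 = 122559
34000p + 103000 = 122559
p = (122559 − 103000) / 34000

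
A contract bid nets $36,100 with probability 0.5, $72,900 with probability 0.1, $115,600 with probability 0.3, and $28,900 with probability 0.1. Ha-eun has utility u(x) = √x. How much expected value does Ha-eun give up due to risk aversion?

$4,829

E[u] = 0.5·√36100 + 0.1·√72900 + 0.3·√115600 + 0.1·√28900 = 0.5·190 + 0.1·270 + 0.3·340 + 0.1·170 = 241
CE = (241)² = 58081
Risk premium = EV − CE = 62910 − 58081 = 4829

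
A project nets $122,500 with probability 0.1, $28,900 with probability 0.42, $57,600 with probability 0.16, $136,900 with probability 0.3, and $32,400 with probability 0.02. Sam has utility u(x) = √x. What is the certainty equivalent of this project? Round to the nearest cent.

E[u] = 0.1·√122500 + 0.42·√28900 + 0.16·√57600 + 0.3·√136900 + 0.02·√32400 = 0.1·350 + 0.42·170 + 0.16·240 + 0.3·370 + 0.02·180 = 259.4
CE = (259.4)² = 67288.36

$67,288.36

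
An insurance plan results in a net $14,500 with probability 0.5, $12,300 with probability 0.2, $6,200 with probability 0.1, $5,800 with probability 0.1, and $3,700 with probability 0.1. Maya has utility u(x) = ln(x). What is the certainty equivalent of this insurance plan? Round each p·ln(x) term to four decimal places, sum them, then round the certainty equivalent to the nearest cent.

E[u] = 0.5·ln(14500) + 0.2·ln(12300) + 0.1·ln(6200) + 0.1·ln(5800) + 0.1·ln(3700) = 4.7910 + 1.8835 + 0.8732 + 0.8666 + 0.8216 = 9.2359
CE = e^9.2359 ≈ 10258.89

$10,258.89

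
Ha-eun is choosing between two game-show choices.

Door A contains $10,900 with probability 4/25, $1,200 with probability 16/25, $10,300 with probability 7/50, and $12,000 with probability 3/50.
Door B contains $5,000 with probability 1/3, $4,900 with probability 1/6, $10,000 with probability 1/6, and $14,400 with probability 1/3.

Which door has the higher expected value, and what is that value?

Door B ($8,950)

Door A = 4/25 × 10900 + 16/25 × 1200 + 7/50 × 10300 + 3/50 × 12000 = 1744 + 768 + 1442 + 720 = 4674
Door B = 1/3 × 5000 + 1/6 × 4900 + 1/6 × 10000 + 1/3 × 14400 = 1666.6667 + 816.6667 + 1666.6667 + 4800 = 8950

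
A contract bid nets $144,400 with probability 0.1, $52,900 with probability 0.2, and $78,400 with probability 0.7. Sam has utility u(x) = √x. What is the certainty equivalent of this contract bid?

E[u] = 0.1·√144400 + 0.2·√52900 + 0.7·√78400 = 0.1·380 + 0.2·230 + 0.7·280 = 280
CE = (280)² = 78400

$78,400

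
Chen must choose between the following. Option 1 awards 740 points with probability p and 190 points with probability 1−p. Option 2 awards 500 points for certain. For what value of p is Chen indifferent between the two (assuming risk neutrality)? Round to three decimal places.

p·740 + (1−p)·190 = 500
550p + 190 = 500
p = (500 − 190) / 550

p = 0.564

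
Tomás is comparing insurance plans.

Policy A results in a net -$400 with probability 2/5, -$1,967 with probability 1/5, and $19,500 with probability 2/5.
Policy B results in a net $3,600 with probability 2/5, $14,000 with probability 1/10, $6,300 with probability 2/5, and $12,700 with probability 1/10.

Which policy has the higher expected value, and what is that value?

Policy A = 2/5 × (-400) + 1/5 × (-1967) + 2/5 × 19500 = -160 − 393.4 + 7800 = 7246.6
Policy B = 2/5 × 3600 + 1/10 × 14000 + 2/5 × 6300 + 1/10 × 12700 = 1440 + 1400 + 2520 + 1270 = 6630

Policy A ($7,246.60)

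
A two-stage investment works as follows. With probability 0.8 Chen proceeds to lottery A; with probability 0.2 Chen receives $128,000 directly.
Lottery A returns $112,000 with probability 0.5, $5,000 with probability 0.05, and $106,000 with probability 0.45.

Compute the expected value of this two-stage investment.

$108,760

EV(A) = 0.5 × 112000 + 0.05 × 5000 + 0.45 × 106000 = 56000 + 250 + 47700 = 103950
Branch B: 128000 (certain)
Overall = 0.8 × 103950 + 0.2 × 128000 = 83160 + 25600 = 108760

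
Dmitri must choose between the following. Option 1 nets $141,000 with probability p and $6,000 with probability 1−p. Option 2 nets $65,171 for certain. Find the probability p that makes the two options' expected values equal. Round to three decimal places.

p·141000 + (1−p)·6000 = 65171
135000p + 6000 = 65171
p = (65171 − 6000) / 135000

p = 0.438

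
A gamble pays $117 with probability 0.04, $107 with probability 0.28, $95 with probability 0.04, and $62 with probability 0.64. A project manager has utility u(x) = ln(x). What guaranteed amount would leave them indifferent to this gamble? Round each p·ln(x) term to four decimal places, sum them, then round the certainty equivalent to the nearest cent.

$75.38

E[u] = 0.04·ln(117) + 0.28·ln(107) + 0.04·ln(95) + 0.64·ln(62) = 0.1905 + 1.3084 + 0.1822 + 2.6414 = 4.3225
CE = e^4.3225 ≈ 75.38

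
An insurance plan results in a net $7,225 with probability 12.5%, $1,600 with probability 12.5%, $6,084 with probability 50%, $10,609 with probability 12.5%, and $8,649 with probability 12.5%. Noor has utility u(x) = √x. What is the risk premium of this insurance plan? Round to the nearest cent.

E[u] = 0.125·√7225 + 0.125·√1600 + 0.5·√6084 + 0.125·√10609 + 0.125·√8649 = 0.125·85 + 0.125·40 + 0.5·78 + 0.125·103 + 0.125·93 = 79.125
CE = (79.125)² = 6260.765625
Risk premium = EV − CE = 6552.375 − 6260.765625 = 291.609375

$291.61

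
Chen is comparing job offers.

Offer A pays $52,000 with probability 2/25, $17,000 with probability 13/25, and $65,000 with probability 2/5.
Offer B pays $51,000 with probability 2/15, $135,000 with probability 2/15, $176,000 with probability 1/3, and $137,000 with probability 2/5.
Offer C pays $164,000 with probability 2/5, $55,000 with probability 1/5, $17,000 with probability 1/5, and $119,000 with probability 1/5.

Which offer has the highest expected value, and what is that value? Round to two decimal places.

Offer A = 2/25 × 52000 + 13/25 × 17000 + 2/5 × 65000 = 4160 + 8840 + 26000 = 39000
Offer B = 2/15 × 51000 + 2/15 × 135000 + 1/3 × 176000 + 2/5 × 137000 = 6800 + 18000 + 58666.6667 + 54800 = 138266.6667
Offer C = 2/5 × 164000 + 1/5 × 55000 + 1/5 × 17000 + 1/5 × 119000 = 65600 + 11000 + 3400 + 23800 = 103800

Offer B ($138,266.67)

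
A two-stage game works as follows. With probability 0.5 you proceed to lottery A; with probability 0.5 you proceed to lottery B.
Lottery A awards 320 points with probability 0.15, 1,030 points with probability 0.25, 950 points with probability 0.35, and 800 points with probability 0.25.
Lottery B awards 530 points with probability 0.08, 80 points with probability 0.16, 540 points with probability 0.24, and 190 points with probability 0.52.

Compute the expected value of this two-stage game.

EV(A) = 0.15 × 320 + 0.25 × 1030 + 0.35 × 950 + 0.25 × 800 = 48 + 257.5 + 332.5 + 200 = 838
EV(B) = 0.08 × 530 + 0.16 × 80 + 0.24 × 540 + 0.52 × 190 = 42.4 + 12.8 + 129.6 + 98.8 = 283.6
Overall = 0.5 × 838 + 0.5 × 283.6 = 419 + 141.8 = 560.8

560.8 points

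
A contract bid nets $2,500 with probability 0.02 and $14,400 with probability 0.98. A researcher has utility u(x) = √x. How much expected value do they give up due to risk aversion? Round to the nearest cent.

$96.04

E[u] = 0.02·√2500 + 0.98·√14400 = 0.02·50 + 0.98·120 = 118.6
CE = (118.6)² = 14065.96
Risk premium = EV − CE = 14162 − 14065.96 = 96.04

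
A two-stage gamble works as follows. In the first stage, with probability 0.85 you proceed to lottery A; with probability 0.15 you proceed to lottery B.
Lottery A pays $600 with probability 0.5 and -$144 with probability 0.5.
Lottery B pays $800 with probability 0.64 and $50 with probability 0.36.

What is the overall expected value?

EV(A) = 0.5 × 600 + 0.5 × (-144) = 300 − 72 = 228
EV(B) = 0.64 × 800 + 0.36 × 50 = 512 + 18 = 530
Overall = 0.85 × 228 + 0.15 × 530 = 193.8 + 79.5 = 273.3

$273.30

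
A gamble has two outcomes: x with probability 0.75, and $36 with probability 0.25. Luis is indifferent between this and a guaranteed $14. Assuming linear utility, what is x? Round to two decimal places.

0.75·x + 0.25·36 = 14
0.75·x = 14 − 9 = 5
x = 5 / 0.75 = 6.6667

x = $6.67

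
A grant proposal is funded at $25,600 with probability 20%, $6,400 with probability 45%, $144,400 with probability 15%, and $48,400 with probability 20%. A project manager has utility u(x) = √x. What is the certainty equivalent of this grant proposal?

$28,561

E[u] = 0.2·√25600 + 0.45·√6400 + 0.15·√144400 + 0.2·√48400 = 0.2·160 + 0.45·80 + 0.15·380 + 0.2·220 = 169
CE = (169)² = 28561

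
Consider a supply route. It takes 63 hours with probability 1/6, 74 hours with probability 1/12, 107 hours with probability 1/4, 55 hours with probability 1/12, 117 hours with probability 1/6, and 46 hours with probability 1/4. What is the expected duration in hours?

EV = 1/6 × 63 + 1/12 × 74 + 1/4 × 107 + 1/12 × 55 + 1/6 × 117 + 1/4 × 46 = 10.5 + 6.1667 + 26.75 + 4.5833 + 19.5 + 11.5 = 79

79 hours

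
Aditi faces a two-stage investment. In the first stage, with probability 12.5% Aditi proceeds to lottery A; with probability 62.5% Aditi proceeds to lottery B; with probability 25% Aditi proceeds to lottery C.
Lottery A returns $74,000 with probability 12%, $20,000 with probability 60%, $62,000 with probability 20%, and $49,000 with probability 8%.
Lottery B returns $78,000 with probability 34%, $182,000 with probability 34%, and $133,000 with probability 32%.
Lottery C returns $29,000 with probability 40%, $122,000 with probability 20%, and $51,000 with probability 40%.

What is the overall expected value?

EV(A) = 0.12 × 74000 + 0.6 × 20000 + 0.2 × 62000 + 0.08 × 49000 = 8880 + 12000 + 12400 + 3920 = 37200
EV(B) = 0.34 × 78000 + 0.34 × 182000 + 0.32 × 133000 = 26520 + 61880 + 42560 = 130960
EV(C) = 0.4 × 29000 + 0.2 × 122000 + 0.4 × 51000 = 11600 + 24400 + 20400 = 56400
Overall = 0.125 × 37200 + 0.625 × 130960 + 0.25 × 56400 = 4650 + 81850 + 14100 = 100600

$100,600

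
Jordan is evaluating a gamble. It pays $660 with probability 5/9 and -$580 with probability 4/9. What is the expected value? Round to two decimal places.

EV = 5/9 × 660 + 4/9 × (-580) = 366.6667 − 257.7778 = 108.8889

$108.89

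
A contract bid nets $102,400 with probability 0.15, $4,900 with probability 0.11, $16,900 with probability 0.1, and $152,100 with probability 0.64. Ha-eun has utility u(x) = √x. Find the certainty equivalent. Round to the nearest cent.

$101,314.89

E[u] = 0.15·√102400 + 0.11·√4900 + 0.1·√16900 + 0.64·√152100 = 0.15·320 + 0.11·70 + 0.1·130 + 0.64·390 = 318.3
CE = (318.3)² = 101314.89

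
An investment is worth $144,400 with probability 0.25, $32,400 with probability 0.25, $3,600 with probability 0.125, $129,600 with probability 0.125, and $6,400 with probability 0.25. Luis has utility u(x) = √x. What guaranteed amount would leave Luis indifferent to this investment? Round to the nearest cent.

E[u] = 0.25·√144400 + 0.25·√32400 + 0.125·√3600 + 0.125·√129600 + 0.25·√6400 = 0.25·380 + 0.25·180 + 0.125·60 + 0.125·360 + 0.25·80 = 212.5
CE = (212.5)² = 45156.25

$45,156.25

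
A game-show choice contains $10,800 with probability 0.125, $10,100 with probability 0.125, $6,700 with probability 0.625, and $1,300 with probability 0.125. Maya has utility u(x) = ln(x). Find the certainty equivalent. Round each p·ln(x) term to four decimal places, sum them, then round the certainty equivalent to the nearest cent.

E[u] = 0.125·ln(10800) + 0.125·ln(10100) + 0.625·ln(6700) + 0.125·ln(1300) = 1.1609 + 1.1525 + 5.5062 + 0.8963 = 8.7159
CE = e^8.7159 ≈ 6099.12

$6,099.12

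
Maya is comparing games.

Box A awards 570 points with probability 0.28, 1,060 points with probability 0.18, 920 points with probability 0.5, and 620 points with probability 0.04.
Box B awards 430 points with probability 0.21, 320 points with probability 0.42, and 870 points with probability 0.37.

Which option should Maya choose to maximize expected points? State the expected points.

Box A = 0.28 × 570 + 0.18 × 1060 + 0.5 × 920 + 0.04 × 620 = 159.6 + 190.8 + 460 + 24.8 = 835.2
Box B = 0.21 × 430 + 0.42 × 320 + 0.37 × 870 = 90.3 + 134.4 + 321.9 = 546.6

Box A (835.2 points)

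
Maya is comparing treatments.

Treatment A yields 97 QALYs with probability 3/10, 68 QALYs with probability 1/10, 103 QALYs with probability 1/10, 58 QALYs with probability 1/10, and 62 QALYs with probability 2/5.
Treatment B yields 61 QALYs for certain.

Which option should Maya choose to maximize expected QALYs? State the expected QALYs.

Treatment A (76.8 QALYs)

Treatment A = 3/10 × 97 + 1/10 × 68 + 1/10 × 103 + 1/10 × 58 + 2/5 × 62 = 29.1 + 6.8 + 10.3 + 5.8 + 24.8 = 76.8
Treatment B: 61 (certain)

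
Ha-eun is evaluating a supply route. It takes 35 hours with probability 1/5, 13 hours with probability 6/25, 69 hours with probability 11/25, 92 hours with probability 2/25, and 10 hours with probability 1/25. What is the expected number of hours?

48.24 hours

EV = 1/5 × 35 + 6/25 × 13 + 11/25 × 69 + 2/25 × 92 + 1/25 × 10 = 7 + 3.12 + 30.36 + 7.36 + 0.4 = 48.24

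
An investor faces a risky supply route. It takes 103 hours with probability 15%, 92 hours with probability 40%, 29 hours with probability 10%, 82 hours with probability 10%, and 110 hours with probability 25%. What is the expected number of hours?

EV = 0.15 × 103 + 0.4 × 92 + 0.1 × 29 + 0.1 × 82 + 0.25 × 110 = 15.45 + 36.8 + 2.9 + 8.2 + 27.5 = 90.85

90.85 hours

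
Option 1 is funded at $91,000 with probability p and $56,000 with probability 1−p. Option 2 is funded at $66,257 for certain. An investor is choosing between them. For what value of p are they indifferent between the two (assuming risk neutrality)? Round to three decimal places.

p = 0.293

p·91000 + (1−p)·56000 = 66257
35000p + 56000 = 66257
p = (66257 − 56000) / 35000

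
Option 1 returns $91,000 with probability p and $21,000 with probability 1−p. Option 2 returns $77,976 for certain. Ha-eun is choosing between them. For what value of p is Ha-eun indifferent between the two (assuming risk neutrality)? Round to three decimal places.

p = 0.814

p·91000 + (1−p)·21000 = 77976
70000p + 21000 = 77976
p = (77976 − 21000) / 70000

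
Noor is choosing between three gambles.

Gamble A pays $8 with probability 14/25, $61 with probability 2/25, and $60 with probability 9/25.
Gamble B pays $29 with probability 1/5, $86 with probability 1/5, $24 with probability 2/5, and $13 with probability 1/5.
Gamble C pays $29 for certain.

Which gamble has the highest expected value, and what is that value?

Gamble B ($35.20)

Gamble A = 14/25 × 8 + 2/25 × 61 + 9/25 × 60 = 4.48 + 4.88 + 21.6 = 30.96
Gamble B = 1/5 × 29 + 1/5 × 86 + 2/5 × 24 + 1/5 × 13 = 5.8 + 17.2 + 9.6 + 2.6 = 35.2
Gamble C: 29 (certain)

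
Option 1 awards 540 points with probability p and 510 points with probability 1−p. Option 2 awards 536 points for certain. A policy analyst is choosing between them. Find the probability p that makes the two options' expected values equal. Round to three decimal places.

p = 0.867

p·540 + (1−p)·510 = 536
30p + 510 = 536
p = (536 − 510) / 30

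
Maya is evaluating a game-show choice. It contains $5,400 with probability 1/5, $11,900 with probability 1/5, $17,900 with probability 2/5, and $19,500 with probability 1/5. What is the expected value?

$14,520

EV = 1/5 × 5400 + 1/5 × 11900 + 2/5 × 17900 + 1/5 × 19500 = 1080 + 2380 + 7160 + 3900 = 14520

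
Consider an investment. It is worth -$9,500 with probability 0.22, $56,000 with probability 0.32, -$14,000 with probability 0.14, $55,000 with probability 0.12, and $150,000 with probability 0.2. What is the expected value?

$50,470

EV = 0.22 × (-9500) + 0.32 × 56000 + 0.14 × (-14000) + 0.12 × 55000 + 0.2 × 150000 = -2090 + 17920 − 1960 + 6600 + 30000 = 50470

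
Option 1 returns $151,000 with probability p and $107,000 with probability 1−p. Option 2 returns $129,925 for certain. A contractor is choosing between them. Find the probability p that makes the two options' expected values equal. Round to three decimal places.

p = 0.521

p·151000 + (1−p)·107000 = 129925
44000p + 107000 = 129925
p = (129925 − 107000) / 44000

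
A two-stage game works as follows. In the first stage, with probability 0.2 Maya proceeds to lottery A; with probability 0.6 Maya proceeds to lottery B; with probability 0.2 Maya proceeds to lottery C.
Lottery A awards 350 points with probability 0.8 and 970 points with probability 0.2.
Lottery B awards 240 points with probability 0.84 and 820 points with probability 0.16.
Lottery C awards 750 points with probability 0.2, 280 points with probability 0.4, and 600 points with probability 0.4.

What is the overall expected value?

EV(A) = 0.8 × 350 + 0.2 × 970 = 280 + 194 = 474
EV(B) = 0.84 × 240 + 0.16 × 820 = 201.6 + 131.2 = 332.8
EV(C) = 0.2 × 750 + 0.4 × 280 + 0.4 × 600 = 150 + 112 + 240 = 502
Overall = 0.2 × 474 + 0.6 × 332.8 + 0.2 × 502 = 94.8 + 199.68 + 100.4 = 394.88

394.88 points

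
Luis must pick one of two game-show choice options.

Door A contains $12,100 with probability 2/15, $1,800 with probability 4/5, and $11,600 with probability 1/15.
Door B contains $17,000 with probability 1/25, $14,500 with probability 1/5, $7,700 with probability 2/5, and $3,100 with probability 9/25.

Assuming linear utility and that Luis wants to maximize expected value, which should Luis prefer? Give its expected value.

Door B ($7,776)

Door A = 2/15 × 12100 + 4/5 × 1800 + 1/15 × 11600 = 1613.3333 + 1440 + 773.3333 = 3826.6667
Door B = 1/25 × 17000 + 1/5 × 14500 + 2/5 × 7700 + 9/25 × 3100 = 680 + 2900 + 3080 + 1116 = 7776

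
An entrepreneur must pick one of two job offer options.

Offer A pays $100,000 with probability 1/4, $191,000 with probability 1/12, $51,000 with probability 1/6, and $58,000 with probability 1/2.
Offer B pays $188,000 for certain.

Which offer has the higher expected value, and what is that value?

Offer B ($188,000)

Offer A = 1/4 × 100000 + 1/12 × 191000 + 1/6 × 51000 + 1/2 × 58000 = 25000 + 15916.6667 + 8500 + 29000 = 78416.6667
Offer B: 188000 (certain)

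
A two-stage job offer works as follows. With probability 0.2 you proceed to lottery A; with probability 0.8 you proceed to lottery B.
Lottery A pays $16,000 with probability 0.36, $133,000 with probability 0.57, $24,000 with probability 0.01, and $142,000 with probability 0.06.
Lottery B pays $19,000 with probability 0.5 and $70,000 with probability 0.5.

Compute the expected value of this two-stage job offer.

$53,666

EV(A) = 0.36 × 16000 + 0.57 × 133000 + 0.01 × 24000 + 0.06 × 142000 = 5760 + 75810 + 240 + 8520 = 90330
EV(B) = 0.5 × 19000 + 0.5 × 70000 = 9500 + 35000 = 44500
Overall = 0.2 × 90330 + 0.8 × 44500 = 18066 + 35600 = 53666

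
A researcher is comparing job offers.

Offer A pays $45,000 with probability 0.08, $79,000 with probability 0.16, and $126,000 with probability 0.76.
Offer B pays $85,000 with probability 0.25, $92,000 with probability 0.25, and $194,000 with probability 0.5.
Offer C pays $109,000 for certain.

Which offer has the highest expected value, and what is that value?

Offer A = 0.08 × 45000 + 0.16 × 79000 + 0.76 × 126000 = 3600 + 12640 + 95760 = 112000
Offer B = 0.25 × 85000 + 0.25 × 92000 + 0.5 × 194000 = 21250 + 23000 + 97000 = 141250
Offer C: 109000 (certain)

Offer B ($141,250)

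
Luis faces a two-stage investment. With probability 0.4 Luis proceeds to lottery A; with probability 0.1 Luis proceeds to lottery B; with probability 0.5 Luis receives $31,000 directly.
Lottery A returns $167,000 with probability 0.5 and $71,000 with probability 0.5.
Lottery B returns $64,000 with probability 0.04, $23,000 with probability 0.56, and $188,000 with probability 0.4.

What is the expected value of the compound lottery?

$72,164

EV(A) = 0.5 × 167000 + 0.5 × 71000 = 83500 + 35500 = 119000
EV(B) = 0.04 × 64000 + 0.56 × 23000 + 0.4 × 188000 = 2560 + 12880 + 75200 = 90640
Branch C: 31000 (certain)
Overall = 0.4 × 119000 + 0.1 × 90640 + 0.5 × 31000 = 47600 + 9064 + 15500 = 72164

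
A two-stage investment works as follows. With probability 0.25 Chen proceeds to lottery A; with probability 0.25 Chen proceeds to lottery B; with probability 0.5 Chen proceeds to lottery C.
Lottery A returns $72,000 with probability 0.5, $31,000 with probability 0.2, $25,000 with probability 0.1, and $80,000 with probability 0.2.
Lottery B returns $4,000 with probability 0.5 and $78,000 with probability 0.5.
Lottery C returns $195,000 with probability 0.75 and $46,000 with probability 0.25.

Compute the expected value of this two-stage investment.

EV(A) = 0.5 × 72000 + 0.2 × 31000 + 0.1 × 25000 + 0.2 × 80000 = 36000 + 6200 + 2500 + 16000 = 60700
EV(B) = 0.5 × 4000 + 0.5 × 78000 = 2000 + 39000 = 41000
EV(C) = 0.75 × 195000 + 0.25 × 46000 = 146250 + 11500 = 157750
Overall = 0.25 × 60700 + 0.25 × 41000 + 0.5 × 157750 = 15175 + 10250 + 78875 = 104300

$104,300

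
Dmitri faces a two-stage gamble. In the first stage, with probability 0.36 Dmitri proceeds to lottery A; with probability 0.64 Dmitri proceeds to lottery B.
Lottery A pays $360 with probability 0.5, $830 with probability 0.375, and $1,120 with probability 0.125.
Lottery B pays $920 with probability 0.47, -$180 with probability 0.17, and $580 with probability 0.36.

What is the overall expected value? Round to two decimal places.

EV(A) = 0.5 × 360 + 0.375 × 830 + 0.125 × 1120 = 180 + 311.25 + 140 = 631.25
EV(B) = 0.47 × 920 + 0.17 × (-180) + 0.36 × 580 = 432.4 − 30.6 + 208.8 = 610.6
Overall = 0.36 × 631.25 + 0.64 × 610.6 = 227.25 + 390.784 = 618.034

$618.03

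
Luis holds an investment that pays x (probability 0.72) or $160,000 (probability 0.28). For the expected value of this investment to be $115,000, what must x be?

x = $97,500

0.72·x + 0.28·160000 = 115000
0.72·x = 115000 − 44800 = 70200
x = 70200 / 0.72 = 97500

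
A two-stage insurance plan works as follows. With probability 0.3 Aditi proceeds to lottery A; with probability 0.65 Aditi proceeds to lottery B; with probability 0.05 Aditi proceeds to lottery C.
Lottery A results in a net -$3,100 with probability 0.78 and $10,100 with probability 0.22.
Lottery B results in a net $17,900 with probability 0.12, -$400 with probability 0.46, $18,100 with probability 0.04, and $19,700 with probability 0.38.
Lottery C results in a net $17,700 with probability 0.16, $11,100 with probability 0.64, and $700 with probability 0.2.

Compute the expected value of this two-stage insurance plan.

$7,058.10

EV(A) = 0.78 × (-3100) + 0.22 × 10100 = -2418 + 2222 = -196
EV(B) = 0.12 × 17900 + 0.46 × (-400) + 0.04 × 18100 + 0.38 × 19700 = 2148 − 184 + 724 + 7486 = 10174
EV(C) = 0.16 × 17700 + 0.64 × 11100 + 0.2 × 700 = 2832 + 7104 + 140 = 10076
Overall = 0.3 × (-196) + 0.65 × 10174 + 0.05 × 10076 = -58.8 + 6613.1 + 503.8 = 7058.1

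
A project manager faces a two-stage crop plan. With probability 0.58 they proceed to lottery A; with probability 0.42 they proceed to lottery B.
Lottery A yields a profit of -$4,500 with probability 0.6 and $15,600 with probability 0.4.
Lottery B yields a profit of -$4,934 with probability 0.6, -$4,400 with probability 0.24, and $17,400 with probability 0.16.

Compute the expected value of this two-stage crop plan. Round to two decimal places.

$1,535.59

EV(A) = 0.6 × (-4500) + 0.4 × 15600 = -2700 + 6240 = 3540
EV(B) = 0.6 × (-4934) + 0.24 × (-4400) + 0.16 × 17400 = -2960.4 − 1056 + 2784 = -1232.4
Overall = 0.58 × 3540 + 0.42 × (-1232.4) = 2053.2 − 517.608 = 1535.592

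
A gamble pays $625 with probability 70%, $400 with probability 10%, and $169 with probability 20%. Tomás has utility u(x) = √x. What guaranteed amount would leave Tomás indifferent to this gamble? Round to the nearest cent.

E[u] = 0.7·√625 + 0.1·√400 + 0.2·√169 = 0.7·25 + 0.1·20 + 0.2·13 = 22.1
CE = (22.1)² = 488.41

$488.41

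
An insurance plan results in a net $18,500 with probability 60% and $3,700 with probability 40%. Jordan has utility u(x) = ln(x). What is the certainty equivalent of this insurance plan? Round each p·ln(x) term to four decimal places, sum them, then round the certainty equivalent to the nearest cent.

$9,717.66

E[u] = 0.6·ln(18500) + 0.4·ln(3700) = 5.8953 + 3.2864 = 9.1817
CE = e^9.1817 ≈ 9717.66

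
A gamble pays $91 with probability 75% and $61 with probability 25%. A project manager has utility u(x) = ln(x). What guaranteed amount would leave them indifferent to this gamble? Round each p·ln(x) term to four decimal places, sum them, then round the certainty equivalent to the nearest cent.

$82.34

E[u] = 0.75·ln(91) + 0.25·ln(61) = 3.3831 + 1.0277 = 4.4108
CE = e^4.4108 ≈ 82.34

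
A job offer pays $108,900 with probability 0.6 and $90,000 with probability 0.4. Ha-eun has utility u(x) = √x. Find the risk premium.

E[u] = 0.6·√108900 + 0.4·√90000 = 0.6·330 + 0.4·300 = 318
CE = (318)² = 101124
Risk premium = EV − CE = 101340 − 101124 = 216

$216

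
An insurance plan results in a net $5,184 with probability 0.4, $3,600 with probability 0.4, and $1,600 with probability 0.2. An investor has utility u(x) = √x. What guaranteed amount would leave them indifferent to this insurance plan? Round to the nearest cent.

E[u] = 0.4·√5184 + 0.4·√3600 + 0.2·√1600 = 0.4·72 + 0.4·60 + 0.2·40 = 60.8
CE = (60.8)² = 3696.64

$3,696.64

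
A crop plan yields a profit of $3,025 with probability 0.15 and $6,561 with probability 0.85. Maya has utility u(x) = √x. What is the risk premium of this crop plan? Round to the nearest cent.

E[u] = 0.15·√3025 + 0.85·√6561 = 0.15·55 + 0.85·81 = 77.1
CE = (77.1)² = 5944.41
Risk premium = EV − CE = 6030.6 − 5944.41 = 86.19

$86.19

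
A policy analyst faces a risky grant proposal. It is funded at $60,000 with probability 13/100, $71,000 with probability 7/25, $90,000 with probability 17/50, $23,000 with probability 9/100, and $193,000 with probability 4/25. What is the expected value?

EV = 13/100 × 60000 + 7/25 × 71000 + 17/50 × 90000 + 9/100 × 23000 + 4/25 × 193000 = 7800 + 19880 + 30600 + 2070 + 30880 = 91230

$91,230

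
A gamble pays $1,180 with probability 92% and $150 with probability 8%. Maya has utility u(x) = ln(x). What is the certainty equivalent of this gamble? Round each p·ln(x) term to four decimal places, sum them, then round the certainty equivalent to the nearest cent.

$1,000.54

E[u] = 0.92·ln(1180) + 0.08·ln(150) = 6.5074 + 0.4009 = 6.9083
CE = e^6.9083 ≈ 1000.54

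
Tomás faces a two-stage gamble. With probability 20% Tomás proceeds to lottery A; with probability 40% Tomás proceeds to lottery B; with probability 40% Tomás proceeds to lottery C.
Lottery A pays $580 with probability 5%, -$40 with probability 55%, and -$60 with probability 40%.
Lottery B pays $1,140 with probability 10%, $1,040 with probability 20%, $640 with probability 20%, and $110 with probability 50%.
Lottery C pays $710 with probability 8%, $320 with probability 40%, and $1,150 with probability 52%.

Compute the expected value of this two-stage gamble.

$511.72

EV(A) = 0.05 × 580 + 0.55 × (-40) + 0.4 × (-60) = 29 − 22 − 24 = -17
EV(B) = 0.1 × 1140 + 0.2 × 1040 + 0.2 × 640 + 0.5 × 110 = 114 + 208 + 128 + 55 = 505
EV(C) = 0.08 × 710 + 0.4 × 320 + 0.52 × 1150 = 56.8 + 128 + 598 = 782.8
Overall = 0.2 × (-17) + 0.4 × 505 + 0.4 × 782.8 = -3.4 + 202 + 313.12 = 511.72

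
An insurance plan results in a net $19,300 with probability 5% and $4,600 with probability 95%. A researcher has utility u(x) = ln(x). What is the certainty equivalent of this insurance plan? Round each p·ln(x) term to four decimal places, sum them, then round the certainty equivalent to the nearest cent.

E[u] = 0.05·ln(19300) + 0.95·ln(4600) = 0.4934 + 8.0121 = 8.5055
CE = e^8.5055 ≈ 4941.87

$4,941.87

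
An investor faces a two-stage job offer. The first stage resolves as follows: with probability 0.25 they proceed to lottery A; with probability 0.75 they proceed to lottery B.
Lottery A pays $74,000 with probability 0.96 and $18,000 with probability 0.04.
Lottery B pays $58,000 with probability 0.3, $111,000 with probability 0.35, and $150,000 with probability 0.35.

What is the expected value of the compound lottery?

$99,502.50

EV(A) = 0.96 × 74000 + 0.04 × 18000 = 71040 + 720 = 71760
EV(B) = 0.3 × 58000 + 0.35 × 111000 + 0.35 × 150000 = 17400 + 38850 + 52500 = 108750
Overall = 0.25 × 71760 + 0.75 × 108750 = 17940 + 81562.5 = 99502.5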